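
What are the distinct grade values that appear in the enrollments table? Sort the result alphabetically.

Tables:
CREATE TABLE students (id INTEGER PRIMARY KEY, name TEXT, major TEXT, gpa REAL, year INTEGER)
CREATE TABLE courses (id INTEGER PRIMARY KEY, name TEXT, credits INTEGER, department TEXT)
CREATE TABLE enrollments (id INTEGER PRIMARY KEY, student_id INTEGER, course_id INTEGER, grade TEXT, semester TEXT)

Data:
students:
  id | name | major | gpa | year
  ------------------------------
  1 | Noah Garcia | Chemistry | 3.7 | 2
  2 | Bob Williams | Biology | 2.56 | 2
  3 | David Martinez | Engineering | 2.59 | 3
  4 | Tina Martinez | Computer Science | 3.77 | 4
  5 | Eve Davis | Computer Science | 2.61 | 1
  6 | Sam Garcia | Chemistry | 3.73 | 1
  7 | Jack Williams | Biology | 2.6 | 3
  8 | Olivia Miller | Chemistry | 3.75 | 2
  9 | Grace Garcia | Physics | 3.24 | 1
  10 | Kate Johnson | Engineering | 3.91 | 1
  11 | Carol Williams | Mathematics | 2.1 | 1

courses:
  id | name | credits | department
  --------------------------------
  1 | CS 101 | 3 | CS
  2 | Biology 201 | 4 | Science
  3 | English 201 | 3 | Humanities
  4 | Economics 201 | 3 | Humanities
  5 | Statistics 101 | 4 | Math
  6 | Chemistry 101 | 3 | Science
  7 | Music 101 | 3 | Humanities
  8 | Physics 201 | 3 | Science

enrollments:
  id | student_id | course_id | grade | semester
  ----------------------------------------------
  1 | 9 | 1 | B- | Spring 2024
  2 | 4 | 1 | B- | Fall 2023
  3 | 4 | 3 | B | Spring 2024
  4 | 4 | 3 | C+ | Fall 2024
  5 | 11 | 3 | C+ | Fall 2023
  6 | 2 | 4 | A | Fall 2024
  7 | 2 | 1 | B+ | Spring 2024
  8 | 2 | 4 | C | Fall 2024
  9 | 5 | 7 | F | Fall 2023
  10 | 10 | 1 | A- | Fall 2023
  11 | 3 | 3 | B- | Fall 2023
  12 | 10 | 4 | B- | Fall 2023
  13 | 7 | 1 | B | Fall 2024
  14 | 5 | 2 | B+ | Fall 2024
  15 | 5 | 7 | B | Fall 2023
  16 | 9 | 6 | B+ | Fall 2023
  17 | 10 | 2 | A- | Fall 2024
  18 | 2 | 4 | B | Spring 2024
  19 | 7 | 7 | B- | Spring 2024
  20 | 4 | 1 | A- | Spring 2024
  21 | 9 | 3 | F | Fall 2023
SELECT DISTINCT grade FROM enrollments ORDER BY grade

Execution result:
grade
A
A-
B
B+
B-
C
C+
F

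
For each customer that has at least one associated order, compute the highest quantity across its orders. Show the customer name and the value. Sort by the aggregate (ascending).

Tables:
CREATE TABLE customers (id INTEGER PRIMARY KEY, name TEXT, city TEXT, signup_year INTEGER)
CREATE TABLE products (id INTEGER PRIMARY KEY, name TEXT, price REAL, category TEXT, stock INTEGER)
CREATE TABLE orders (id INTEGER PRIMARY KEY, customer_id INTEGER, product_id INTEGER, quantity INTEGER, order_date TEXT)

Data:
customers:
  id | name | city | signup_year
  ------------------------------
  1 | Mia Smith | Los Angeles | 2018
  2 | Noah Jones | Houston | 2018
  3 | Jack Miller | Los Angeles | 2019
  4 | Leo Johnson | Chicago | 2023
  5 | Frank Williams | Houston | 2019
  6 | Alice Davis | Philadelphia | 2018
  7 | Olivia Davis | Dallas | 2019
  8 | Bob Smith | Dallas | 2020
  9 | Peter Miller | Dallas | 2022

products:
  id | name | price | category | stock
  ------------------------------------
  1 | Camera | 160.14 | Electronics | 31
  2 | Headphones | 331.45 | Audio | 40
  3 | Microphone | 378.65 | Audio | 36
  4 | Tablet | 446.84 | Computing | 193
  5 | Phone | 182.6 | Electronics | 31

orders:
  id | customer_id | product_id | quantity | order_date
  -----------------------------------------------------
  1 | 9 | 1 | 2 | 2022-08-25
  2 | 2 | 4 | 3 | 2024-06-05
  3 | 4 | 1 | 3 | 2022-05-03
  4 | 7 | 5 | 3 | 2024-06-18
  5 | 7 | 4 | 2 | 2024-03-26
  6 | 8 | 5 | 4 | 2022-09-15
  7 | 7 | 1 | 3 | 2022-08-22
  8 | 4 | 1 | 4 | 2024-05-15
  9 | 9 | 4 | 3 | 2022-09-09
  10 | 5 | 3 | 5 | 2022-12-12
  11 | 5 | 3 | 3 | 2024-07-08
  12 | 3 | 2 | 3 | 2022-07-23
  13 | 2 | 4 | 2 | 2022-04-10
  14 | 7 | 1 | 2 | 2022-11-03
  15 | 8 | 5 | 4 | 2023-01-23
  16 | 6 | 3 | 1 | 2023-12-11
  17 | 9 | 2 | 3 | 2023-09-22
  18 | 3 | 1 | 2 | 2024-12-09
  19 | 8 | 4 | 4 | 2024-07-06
SELECT p.name, MAX(c.quantity) AS max_quantity FROM orders c JOIN customers p ON c.customer_id = p.id GROUP BY p.id, p.name ORDER BY max_quantity ASC

Execution result:
name | max_quantity
Alice Davis | 1
Noah Jones | 3
Jack Miller | 3
Olivia Davis | 3
Peter Miller | 3
Leo Johnson | 4
Bob Smith | 4
Frank Williams | 5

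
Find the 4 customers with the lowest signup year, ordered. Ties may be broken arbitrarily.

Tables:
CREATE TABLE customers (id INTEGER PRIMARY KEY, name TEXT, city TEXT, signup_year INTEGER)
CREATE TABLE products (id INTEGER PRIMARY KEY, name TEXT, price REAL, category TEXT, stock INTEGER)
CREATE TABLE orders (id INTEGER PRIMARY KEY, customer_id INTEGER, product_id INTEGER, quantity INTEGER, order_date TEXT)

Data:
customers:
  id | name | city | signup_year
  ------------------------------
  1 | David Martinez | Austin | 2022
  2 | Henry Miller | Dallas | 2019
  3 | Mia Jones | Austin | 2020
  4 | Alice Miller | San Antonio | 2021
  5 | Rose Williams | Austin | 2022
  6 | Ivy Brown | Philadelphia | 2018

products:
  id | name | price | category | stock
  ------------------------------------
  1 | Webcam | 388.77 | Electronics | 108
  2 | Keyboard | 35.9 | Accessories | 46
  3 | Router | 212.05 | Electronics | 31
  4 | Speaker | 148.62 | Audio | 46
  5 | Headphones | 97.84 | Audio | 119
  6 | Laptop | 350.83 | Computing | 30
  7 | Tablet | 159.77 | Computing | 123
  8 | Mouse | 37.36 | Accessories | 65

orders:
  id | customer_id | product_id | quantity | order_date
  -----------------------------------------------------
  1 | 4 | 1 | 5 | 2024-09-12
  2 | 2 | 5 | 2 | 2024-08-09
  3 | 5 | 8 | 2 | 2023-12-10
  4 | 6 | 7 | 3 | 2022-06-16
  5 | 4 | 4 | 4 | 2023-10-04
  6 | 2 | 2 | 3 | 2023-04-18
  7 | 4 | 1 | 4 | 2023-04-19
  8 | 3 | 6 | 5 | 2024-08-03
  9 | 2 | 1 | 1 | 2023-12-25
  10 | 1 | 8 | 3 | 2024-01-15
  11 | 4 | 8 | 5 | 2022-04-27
SELECT name, signup_year FROM customers ORDER BY signup_year ASC LIMIT 4

Execution result:
name | signup_year
Ivy Brown | 2018
Henry Miller | 2019
Mia Jones | 2020
Alice Miller | 2021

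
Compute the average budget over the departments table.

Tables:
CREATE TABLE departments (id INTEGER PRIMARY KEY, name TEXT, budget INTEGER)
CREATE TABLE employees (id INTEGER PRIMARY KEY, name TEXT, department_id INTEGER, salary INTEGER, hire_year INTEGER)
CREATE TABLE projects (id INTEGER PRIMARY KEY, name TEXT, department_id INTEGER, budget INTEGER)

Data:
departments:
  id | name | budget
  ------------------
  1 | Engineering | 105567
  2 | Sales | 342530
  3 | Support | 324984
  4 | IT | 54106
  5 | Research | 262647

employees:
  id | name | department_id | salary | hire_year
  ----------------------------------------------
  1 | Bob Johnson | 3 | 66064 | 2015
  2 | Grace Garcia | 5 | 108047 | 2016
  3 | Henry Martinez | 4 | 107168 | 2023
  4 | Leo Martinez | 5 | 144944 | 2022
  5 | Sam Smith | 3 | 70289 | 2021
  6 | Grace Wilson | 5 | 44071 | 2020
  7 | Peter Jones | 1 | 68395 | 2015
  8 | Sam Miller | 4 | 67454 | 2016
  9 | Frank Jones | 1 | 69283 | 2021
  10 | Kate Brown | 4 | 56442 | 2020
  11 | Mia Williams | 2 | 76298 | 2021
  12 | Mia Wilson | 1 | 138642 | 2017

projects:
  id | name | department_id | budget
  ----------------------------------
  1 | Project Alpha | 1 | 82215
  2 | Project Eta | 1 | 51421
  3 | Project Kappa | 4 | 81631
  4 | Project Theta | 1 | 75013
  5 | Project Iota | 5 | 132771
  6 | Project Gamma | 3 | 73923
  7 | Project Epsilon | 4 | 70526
SELECT AVG(budget) FROM departments

Execution result:
217966.80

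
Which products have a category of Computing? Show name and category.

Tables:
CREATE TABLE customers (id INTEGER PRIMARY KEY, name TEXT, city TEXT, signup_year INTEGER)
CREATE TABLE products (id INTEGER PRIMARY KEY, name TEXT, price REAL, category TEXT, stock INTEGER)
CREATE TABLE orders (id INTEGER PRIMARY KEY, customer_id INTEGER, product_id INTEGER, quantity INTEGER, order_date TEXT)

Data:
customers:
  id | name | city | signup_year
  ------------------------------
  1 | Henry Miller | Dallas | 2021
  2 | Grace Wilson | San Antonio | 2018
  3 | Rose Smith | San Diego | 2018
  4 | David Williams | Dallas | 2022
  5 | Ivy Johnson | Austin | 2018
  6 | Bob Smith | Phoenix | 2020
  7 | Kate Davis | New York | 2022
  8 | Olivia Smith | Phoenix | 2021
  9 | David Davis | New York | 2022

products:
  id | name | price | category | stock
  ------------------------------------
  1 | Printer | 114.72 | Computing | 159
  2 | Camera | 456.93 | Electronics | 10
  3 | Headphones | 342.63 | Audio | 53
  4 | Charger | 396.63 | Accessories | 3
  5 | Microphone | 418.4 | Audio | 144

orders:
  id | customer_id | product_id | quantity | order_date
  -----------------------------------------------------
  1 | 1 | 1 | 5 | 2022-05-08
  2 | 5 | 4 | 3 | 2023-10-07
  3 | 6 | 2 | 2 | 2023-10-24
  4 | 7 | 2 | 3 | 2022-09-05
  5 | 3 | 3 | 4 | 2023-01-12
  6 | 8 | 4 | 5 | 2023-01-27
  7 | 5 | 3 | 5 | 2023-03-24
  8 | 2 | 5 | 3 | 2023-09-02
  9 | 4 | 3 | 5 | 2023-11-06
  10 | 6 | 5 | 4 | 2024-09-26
SELECT name, category FROM products WHERE category = 'Computing'

Execution result:
name | category
Printer | Computing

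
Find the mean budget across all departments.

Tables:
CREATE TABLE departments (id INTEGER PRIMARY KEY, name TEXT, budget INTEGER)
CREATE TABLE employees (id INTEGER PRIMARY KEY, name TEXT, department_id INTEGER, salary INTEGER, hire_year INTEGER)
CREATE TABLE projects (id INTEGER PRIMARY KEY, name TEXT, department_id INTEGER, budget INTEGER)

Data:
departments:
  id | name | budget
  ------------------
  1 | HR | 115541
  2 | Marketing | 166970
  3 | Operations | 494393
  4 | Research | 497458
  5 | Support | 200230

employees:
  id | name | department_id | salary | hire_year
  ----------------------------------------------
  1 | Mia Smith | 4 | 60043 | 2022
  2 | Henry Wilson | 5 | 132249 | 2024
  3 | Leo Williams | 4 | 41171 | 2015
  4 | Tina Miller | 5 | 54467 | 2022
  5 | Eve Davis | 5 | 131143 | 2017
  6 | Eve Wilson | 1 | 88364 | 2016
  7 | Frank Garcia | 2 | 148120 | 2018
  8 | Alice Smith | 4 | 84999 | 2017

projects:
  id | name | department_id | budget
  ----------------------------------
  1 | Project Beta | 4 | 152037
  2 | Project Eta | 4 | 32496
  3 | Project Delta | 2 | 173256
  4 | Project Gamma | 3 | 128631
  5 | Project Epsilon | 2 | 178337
SELECT AVG(budget) FROM departments

Execution result:
294918.40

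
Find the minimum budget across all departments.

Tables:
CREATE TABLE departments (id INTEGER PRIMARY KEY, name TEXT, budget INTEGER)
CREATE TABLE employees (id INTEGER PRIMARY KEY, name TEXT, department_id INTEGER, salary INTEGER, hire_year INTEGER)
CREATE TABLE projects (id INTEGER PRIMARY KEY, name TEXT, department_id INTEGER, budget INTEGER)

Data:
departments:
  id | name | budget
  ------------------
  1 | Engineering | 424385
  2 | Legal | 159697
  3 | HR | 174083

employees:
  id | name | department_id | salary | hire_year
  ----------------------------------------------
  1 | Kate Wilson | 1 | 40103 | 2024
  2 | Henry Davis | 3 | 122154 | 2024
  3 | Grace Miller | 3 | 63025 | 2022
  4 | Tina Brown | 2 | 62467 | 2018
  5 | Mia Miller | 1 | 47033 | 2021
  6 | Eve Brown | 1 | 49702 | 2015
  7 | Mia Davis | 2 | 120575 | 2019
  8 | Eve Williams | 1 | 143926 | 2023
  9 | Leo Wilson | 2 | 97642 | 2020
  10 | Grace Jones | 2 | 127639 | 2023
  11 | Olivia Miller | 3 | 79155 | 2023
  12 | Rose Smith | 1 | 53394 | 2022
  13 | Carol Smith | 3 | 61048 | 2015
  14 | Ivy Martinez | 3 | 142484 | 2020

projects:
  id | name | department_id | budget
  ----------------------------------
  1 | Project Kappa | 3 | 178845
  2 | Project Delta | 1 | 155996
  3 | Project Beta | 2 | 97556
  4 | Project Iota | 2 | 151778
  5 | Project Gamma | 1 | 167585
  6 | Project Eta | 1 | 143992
SELECT MIN(budget) FROM departments

Execution result:
159697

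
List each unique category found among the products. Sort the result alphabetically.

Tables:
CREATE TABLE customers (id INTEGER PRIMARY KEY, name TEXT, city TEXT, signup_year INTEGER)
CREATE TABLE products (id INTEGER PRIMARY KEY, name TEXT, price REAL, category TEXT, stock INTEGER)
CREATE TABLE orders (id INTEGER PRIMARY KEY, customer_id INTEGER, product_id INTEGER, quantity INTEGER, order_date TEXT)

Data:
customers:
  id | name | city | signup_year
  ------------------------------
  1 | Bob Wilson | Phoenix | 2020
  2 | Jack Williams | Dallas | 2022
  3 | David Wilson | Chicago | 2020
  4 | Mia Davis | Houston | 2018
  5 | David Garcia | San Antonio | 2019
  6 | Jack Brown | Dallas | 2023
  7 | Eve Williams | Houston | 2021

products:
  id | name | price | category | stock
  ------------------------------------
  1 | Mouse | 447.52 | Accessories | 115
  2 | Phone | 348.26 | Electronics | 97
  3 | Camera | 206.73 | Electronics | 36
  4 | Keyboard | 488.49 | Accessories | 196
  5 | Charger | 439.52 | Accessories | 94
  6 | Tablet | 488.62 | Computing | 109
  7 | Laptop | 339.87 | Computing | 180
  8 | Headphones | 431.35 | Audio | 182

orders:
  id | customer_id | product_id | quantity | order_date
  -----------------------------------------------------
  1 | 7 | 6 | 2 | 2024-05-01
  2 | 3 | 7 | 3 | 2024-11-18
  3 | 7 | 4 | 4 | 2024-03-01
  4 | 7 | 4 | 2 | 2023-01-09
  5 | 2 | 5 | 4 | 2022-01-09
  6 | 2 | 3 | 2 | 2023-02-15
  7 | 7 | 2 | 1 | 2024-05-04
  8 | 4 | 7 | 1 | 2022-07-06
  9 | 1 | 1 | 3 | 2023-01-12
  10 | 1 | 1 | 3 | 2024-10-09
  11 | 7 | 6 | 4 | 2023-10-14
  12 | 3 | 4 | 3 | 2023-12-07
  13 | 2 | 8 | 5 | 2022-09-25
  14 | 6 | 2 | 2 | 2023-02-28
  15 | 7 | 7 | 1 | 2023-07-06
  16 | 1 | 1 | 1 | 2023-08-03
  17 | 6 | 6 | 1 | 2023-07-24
SELECT DISTINCT category FROM products ORDER BY category

Execution result:
category
Accessories
Audio
Computing
Electronics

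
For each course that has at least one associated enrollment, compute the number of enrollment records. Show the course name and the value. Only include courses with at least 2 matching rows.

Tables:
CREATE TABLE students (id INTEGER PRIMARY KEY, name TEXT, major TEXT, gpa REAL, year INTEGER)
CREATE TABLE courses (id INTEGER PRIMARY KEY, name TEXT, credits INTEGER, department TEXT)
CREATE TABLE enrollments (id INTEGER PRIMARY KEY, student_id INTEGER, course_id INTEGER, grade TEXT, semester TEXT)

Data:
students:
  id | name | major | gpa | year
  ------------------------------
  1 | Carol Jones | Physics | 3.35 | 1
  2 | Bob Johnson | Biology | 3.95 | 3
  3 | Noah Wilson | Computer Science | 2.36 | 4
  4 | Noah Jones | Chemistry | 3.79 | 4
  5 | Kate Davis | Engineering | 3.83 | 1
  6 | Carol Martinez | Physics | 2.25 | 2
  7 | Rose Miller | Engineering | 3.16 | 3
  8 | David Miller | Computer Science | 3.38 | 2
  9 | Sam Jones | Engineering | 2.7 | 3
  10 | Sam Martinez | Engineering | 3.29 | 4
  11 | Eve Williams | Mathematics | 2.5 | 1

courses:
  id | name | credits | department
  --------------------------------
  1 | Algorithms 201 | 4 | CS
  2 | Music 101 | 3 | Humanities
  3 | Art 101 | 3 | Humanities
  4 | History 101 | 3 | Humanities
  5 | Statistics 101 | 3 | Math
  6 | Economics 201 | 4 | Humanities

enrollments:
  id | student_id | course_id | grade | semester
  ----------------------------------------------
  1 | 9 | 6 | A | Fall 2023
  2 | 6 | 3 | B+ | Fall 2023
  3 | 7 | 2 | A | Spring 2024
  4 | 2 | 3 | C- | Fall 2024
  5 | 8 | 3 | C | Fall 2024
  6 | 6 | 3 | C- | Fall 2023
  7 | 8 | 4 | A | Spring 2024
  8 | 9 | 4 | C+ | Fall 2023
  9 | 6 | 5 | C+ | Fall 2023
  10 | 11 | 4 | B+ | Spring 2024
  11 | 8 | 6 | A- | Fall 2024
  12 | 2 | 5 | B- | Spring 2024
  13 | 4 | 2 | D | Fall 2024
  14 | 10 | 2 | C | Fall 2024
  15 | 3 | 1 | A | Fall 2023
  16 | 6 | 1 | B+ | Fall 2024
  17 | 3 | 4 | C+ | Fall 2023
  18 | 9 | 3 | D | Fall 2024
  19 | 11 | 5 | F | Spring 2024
SELECT p.name, COUNT(*) AS n FROM enrollments c JOIN courses p ON c.course_id = p.id GROUP BY p.id, p.name HAVING COUNT(*) >= 2

Execution result:
name | n
Algorithms 201 | 2
Music 101 | 3
Art 101 | 5
History 101 | 4
Statistics 101 | 3
Economics 201 | 2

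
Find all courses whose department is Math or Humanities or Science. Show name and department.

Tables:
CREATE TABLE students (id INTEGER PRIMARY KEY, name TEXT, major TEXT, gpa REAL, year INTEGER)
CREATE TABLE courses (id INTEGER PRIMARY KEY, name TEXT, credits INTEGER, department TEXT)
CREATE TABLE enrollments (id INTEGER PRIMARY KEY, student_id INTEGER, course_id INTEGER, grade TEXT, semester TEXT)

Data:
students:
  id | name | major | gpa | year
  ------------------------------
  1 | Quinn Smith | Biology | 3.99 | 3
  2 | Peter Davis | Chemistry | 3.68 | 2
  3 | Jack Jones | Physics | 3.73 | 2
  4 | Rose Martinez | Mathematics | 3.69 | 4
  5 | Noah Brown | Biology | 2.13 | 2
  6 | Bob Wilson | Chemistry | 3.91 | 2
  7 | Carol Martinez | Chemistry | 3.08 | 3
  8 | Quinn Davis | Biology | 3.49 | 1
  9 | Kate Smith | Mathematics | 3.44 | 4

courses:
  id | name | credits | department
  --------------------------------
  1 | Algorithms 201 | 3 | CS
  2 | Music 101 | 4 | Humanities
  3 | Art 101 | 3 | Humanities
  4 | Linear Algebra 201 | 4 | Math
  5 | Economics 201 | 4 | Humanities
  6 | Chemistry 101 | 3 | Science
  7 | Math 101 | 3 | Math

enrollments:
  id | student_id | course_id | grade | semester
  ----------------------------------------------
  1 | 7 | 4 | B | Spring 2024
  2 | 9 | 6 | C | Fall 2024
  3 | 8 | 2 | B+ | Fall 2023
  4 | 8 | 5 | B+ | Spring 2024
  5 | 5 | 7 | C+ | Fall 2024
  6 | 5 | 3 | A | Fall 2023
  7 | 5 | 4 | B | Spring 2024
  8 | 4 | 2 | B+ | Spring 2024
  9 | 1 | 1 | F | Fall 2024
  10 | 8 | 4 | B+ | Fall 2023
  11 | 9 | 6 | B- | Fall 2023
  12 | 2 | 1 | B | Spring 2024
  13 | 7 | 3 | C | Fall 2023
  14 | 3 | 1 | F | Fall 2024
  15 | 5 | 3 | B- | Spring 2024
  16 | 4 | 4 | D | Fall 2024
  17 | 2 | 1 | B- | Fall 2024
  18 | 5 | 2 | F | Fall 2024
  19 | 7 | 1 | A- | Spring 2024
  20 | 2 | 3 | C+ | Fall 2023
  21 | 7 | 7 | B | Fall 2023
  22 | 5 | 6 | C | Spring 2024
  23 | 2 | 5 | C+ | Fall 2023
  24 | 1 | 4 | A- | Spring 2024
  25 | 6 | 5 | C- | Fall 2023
SELECT name, department FROM courses WHERE department IN ('Math', 'Humanities', 'Science')

Execution result:
name | department
Music 101 | Humanities
Art 101 | Humanities
Linear Algebra 201 | Math
Economics 201 | Humanities
Chemistry 101 | Science
Math 101 | Math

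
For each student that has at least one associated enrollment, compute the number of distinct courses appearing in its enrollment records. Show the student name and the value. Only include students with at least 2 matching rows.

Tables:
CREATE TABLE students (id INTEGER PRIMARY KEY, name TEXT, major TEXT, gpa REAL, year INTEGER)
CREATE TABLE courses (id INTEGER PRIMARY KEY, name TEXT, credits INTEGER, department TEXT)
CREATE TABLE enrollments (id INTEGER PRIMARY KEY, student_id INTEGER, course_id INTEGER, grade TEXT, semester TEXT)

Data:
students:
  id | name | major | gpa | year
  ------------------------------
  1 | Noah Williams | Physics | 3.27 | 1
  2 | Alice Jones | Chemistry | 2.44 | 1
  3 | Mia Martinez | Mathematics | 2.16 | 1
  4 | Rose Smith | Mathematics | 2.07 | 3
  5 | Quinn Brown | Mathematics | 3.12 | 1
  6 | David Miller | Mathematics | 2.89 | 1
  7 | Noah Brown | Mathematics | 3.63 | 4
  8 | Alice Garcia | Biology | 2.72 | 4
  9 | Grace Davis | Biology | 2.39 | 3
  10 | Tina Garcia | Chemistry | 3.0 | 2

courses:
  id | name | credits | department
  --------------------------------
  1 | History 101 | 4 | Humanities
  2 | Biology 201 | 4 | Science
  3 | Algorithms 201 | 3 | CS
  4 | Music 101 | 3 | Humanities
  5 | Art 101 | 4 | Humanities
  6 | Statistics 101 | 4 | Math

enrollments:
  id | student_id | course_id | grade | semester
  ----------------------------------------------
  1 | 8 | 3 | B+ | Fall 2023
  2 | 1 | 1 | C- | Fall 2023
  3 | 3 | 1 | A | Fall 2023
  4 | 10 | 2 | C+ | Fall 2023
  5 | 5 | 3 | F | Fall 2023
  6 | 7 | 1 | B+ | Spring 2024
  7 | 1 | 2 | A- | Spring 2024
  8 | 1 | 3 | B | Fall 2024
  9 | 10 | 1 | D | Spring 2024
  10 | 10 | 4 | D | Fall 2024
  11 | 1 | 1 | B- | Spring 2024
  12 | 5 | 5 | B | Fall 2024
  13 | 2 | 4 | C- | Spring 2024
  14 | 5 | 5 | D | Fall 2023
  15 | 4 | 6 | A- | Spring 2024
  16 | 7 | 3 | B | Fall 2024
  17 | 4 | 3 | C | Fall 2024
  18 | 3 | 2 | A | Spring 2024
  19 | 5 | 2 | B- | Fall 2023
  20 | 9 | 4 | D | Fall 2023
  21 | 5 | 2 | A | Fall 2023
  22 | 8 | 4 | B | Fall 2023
SELECT p.name, COUNT(DISTINCT c.course_id) AS distinct_course_count FROM enrollments c JOIN students p ON c.student_id = p.id GROUP BY p.id, p.name HAVING COUNT(*) >= 2

Execution result:
name | distinct_course_count
Noah Williams | 3
Mia Martinez | 2
Rose Smith | 2
Quinn Brown | 3
Noah Brown | 2
Alice Garcia | 2
Tina Garcia | 3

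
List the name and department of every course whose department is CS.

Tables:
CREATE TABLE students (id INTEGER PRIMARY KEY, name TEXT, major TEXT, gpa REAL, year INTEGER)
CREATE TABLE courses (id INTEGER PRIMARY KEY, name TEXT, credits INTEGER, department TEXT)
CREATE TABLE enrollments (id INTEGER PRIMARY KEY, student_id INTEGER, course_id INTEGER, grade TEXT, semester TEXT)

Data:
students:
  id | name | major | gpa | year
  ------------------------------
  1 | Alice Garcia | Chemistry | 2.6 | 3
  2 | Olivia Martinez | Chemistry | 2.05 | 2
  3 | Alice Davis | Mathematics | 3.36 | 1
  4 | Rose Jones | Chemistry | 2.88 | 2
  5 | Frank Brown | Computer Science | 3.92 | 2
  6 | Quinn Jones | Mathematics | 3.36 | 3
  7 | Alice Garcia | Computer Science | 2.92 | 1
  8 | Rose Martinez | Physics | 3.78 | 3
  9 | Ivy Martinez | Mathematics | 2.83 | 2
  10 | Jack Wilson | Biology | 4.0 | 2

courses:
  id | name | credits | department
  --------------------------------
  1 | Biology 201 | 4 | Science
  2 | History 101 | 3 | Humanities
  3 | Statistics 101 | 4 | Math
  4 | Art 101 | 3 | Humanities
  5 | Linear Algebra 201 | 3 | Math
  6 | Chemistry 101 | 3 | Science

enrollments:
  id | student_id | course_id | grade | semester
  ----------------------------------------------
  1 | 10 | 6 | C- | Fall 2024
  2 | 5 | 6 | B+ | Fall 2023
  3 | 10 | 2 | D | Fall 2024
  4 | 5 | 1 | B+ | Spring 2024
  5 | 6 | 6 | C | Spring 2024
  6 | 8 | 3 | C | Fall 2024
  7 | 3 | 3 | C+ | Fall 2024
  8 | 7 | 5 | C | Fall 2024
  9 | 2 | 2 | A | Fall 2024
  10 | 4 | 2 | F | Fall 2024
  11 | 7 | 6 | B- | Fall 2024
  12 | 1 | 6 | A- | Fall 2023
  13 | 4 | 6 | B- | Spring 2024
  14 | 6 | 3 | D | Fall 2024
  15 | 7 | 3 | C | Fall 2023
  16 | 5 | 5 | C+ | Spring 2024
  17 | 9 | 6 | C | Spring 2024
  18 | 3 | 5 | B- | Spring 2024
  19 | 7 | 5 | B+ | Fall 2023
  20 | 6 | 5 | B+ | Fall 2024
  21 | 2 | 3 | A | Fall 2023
SELECT name, department FROM courses WHERE department = 'CS'

Execution result:
(no rows)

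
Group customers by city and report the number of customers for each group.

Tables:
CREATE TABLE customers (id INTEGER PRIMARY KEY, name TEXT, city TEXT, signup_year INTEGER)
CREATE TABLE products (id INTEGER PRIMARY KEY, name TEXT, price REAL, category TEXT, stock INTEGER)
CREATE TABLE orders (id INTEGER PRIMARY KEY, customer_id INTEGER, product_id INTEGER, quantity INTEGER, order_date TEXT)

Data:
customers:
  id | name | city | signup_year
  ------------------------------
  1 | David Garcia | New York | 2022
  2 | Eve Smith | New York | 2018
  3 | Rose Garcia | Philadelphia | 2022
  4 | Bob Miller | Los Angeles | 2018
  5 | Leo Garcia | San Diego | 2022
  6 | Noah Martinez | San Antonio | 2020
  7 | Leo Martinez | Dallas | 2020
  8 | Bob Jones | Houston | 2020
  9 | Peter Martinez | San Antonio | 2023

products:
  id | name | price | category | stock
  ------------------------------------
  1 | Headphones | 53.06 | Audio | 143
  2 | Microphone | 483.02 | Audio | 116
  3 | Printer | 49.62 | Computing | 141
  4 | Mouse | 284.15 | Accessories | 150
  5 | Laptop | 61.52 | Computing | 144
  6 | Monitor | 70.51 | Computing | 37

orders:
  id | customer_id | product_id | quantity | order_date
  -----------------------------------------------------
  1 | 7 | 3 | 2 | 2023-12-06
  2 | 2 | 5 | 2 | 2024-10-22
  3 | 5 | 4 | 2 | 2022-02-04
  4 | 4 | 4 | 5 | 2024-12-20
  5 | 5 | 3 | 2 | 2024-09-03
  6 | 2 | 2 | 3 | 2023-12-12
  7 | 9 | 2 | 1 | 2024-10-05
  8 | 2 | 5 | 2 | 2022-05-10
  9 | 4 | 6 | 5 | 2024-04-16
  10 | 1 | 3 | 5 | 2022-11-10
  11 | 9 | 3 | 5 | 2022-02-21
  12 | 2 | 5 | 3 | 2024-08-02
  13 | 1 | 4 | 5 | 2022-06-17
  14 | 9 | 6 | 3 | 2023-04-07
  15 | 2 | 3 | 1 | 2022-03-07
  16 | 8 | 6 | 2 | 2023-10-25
SELECT city, COUNT(*) AS n FROM customers GROUP BY city

Execution result:
city | n
Dallas | 1
Houston | 1
Los Angeles | 1
New York | 2
Philadelphia | 1
San Antonio | 2
San Diego | 1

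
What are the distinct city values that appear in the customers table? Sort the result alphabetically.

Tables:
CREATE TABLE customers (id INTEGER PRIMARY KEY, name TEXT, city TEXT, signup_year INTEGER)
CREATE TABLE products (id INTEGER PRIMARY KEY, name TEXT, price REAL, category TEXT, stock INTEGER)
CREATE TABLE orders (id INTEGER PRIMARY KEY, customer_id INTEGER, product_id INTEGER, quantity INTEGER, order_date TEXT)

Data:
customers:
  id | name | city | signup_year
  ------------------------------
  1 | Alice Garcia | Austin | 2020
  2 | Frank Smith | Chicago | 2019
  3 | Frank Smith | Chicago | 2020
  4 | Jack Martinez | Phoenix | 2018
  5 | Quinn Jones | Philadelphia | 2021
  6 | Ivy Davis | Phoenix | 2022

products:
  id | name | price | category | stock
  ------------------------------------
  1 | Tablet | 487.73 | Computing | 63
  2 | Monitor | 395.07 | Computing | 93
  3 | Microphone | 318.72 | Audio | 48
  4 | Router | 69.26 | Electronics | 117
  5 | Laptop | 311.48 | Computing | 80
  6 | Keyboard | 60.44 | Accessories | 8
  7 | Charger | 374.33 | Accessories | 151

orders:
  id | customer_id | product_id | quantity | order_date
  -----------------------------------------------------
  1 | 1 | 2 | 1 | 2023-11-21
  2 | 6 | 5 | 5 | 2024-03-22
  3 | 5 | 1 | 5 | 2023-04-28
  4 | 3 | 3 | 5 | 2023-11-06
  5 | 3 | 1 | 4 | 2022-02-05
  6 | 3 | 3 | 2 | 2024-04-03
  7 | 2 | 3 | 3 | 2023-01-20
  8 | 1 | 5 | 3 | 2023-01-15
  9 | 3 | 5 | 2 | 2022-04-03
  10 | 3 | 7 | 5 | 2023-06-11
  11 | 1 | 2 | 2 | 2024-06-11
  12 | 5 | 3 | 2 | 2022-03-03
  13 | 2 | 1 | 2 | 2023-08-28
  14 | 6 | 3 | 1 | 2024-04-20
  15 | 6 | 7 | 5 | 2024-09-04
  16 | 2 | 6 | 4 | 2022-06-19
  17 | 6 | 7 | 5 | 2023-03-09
SELECT DISTINCT city FROM customers ORDER BY city

Execution result:
city
Austin
Chicago
Philadelphia
Phoenix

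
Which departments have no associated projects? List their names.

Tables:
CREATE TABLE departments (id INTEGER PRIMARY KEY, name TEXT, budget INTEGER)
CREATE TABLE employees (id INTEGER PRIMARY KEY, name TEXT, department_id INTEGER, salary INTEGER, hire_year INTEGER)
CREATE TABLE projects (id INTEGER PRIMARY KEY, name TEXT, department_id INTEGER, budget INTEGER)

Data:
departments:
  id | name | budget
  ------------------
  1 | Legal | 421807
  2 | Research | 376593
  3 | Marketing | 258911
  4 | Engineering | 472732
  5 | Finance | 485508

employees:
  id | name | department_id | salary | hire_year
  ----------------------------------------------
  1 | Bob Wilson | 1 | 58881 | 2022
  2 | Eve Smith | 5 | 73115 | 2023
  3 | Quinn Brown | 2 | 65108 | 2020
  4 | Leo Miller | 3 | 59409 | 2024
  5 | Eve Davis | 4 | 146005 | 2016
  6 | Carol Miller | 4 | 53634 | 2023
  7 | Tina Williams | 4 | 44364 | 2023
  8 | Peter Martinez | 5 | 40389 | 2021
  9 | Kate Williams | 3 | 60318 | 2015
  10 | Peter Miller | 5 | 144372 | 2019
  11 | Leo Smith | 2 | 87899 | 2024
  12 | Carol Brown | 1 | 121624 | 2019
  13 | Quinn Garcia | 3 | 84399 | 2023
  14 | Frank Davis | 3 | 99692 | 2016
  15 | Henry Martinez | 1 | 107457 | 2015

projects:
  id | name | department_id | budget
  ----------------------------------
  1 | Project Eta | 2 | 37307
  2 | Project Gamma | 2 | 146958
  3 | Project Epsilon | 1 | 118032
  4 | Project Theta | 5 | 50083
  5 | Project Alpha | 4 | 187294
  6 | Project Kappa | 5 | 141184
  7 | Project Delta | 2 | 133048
SELECT p.name FROM departments p LEFT JOIN projects c ON c.department_id = p.id WHERE c.id IS NULL

Execution result:
Marketing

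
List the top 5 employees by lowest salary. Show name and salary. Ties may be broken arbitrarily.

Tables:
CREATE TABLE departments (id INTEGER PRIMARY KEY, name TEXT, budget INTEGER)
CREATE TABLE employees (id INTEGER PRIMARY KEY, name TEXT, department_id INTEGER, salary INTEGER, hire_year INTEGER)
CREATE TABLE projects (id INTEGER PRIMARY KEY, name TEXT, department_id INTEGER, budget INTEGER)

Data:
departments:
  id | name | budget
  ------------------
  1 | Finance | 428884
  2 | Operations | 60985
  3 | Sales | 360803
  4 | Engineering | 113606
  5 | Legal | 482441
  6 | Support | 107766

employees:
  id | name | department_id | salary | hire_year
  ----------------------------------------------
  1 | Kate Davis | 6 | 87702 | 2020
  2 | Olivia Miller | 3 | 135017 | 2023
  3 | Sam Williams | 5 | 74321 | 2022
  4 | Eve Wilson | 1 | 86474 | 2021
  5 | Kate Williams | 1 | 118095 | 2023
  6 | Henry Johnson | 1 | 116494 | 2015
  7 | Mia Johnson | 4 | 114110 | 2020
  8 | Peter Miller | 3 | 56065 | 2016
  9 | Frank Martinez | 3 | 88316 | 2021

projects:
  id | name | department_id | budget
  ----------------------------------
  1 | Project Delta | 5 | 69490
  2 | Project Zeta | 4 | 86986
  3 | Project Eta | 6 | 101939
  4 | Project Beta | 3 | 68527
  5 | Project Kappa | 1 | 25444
SELECT name, salary FROM employees ORDER BY salary ASC LIMIT 5

Execution result:
name | salary
Peter Miller | 56065
Sam Williams | 74321
Eve Wilson | 86474
Kate Davis | 87702
Frank Martinez | 88316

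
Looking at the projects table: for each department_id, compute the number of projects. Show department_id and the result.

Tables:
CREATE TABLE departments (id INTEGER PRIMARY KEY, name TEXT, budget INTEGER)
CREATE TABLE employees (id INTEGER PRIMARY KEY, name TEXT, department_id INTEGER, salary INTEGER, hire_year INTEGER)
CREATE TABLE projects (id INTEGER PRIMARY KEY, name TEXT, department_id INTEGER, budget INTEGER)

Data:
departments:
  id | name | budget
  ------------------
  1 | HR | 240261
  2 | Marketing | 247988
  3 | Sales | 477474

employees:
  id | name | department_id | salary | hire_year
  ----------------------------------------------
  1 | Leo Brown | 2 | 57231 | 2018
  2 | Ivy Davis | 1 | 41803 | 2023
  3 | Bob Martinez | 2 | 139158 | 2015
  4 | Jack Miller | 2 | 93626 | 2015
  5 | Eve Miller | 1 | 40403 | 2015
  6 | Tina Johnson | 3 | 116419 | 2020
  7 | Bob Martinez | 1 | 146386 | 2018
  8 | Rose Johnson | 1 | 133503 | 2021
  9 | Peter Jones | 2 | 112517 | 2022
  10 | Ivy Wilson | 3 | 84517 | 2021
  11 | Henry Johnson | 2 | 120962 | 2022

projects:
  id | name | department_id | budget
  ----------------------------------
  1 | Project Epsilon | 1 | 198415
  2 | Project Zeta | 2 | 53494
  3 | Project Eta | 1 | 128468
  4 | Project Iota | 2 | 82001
SELECT department_id, COUNT(*) AS n FROM projects GROUP BY department_id

Execution result:
department_id | n
1 | 2
2 | 2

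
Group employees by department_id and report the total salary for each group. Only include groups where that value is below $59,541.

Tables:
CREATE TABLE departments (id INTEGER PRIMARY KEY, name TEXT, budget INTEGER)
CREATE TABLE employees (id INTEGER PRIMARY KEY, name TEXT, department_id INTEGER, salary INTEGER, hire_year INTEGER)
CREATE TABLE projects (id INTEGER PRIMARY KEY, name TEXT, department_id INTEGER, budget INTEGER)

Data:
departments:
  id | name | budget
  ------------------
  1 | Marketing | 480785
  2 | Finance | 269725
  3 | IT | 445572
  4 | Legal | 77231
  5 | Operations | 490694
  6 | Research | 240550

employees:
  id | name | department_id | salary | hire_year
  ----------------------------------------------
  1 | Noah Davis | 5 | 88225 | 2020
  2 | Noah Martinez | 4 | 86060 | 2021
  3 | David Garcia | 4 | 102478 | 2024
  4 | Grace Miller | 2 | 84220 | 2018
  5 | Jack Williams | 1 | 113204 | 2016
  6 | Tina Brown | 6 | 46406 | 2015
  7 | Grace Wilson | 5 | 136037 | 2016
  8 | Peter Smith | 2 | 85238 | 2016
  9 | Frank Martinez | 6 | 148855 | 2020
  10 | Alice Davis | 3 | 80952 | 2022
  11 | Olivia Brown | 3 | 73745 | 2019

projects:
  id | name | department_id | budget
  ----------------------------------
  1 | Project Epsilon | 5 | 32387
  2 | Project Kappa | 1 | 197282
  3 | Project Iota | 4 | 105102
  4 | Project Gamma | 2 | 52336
SELECT department_id, SUM(salary) AS sum_salary FROM employees GROUP BY department_id HAVING SUM(salary) < 59541

Execution result:
(no rows)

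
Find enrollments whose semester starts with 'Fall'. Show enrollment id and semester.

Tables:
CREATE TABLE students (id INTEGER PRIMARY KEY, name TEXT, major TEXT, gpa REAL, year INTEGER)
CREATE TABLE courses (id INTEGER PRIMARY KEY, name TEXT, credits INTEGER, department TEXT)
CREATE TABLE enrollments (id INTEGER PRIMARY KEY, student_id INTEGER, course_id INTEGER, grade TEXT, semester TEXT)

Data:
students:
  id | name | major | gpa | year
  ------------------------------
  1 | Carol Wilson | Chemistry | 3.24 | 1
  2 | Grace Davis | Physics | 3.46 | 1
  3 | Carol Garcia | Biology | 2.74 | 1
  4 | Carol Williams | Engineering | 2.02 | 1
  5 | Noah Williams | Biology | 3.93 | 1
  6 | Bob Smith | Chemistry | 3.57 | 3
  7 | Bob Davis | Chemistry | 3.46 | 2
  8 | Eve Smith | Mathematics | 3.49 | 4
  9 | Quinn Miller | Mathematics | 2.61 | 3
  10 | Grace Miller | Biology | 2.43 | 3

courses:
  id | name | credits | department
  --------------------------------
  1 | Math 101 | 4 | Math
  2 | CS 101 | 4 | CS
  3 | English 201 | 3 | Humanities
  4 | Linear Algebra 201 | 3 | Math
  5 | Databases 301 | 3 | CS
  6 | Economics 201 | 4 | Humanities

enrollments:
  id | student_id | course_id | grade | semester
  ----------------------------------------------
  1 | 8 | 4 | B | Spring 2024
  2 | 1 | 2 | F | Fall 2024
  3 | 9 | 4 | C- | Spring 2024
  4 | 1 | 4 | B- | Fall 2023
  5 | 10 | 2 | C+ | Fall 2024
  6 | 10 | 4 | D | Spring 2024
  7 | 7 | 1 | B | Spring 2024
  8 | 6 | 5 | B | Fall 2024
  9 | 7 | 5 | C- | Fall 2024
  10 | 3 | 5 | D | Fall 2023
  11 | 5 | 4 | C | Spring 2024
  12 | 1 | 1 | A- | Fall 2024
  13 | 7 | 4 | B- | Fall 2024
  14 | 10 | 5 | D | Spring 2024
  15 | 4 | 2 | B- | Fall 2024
SELECT id, semester FROM enrollments WHERE semester LIKE 'Fall%'

Execution result:
id | semester
2 | Fall 2024
4 | Fall 2023
5 | Fall 2024
8 | Fall 2024
9 | Fall 2024
10 | Fall 2023
12 | Fall 2024
13 | Fall 2024
15 | Fall 2024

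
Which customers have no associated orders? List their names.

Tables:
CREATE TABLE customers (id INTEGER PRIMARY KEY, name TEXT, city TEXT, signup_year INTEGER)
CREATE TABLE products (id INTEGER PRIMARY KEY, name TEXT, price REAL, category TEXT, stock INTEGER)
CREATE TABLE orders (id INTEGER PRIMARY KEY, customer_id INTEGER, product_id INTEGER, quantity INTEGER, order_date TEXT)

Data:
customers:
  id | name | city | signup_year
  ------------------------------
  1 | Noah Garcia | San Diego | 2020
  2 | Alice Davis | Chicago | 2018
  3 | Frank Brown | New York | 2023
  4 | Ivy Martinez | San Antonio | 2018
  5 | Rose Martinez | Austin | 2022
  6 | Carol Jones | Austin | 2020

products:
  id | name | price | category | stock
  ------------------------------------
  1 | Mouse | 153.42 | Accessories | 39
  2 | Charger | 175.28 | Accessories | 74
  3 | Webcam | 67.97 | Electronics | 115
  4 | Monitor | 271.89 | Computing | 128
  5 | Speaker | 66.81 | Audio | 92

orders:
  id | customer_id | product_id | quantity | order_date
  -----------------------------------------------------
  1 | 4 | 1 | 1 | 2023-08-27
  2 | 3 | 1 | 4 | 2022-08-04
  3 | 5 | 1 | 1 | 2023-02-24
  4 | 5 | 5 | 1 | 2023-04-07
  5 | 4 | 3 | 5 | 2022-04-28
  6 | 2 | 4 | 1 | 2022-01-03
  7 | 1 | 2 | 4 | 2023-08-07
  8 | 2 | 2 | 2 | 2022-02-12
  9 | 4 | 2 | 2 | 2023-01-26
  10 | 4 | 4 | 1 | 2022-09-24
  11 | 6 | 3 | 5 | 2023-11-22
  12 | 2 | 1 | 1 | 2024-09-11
SELECT p.name FROM customers p LEFT JOIN orders c ON c.customer_id = p.id WHERE c.id IS NULL

Execution result:
(no rows)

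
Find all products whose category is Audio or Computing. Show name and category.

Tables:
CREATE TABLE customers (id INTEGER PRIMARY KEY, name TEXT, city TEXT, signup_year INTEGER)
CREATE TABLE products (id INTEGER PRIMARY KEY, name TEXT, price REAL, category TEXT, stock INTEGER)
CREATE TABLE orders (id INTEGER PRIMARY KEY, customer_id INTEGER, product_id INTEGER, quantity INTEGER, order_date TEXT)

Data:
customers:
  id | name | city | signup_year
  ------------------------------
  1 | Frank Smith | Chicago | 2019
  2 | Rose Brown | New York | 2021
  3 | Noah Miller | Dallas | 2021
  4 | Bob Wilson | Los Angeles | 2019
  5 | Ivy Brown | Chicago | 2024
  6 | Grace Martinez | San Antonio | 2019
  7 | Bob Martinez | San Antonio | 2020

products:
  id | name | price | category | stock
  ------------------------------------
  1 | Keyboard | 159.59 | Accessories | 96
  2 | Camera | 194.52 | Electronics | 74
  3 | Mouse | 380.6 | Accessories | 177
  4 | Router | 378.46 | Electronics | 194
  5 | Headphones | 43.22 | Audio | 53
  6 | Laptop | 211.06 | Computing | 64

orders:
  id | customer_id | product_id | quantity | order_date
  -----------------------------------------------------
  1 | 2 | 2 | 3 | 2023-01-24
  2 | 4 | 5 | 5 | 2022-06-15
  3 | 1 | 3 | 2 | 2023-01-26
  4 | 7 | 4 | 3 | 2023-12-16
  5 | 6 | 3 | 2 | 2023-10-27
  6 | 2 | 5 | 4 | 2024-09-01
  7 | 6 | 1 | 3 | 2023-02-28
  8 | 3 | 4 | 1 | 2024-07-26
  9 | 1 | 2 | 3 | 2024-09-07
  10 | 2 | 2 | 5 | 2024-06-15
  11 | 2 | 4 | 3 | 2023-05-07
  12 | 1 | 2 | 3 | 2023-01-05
SELECT name, category FROM products WHERE category IN ('Audio', 'Computing')

Execution result:
name | category
Headphones | Audio
Laptop | Computing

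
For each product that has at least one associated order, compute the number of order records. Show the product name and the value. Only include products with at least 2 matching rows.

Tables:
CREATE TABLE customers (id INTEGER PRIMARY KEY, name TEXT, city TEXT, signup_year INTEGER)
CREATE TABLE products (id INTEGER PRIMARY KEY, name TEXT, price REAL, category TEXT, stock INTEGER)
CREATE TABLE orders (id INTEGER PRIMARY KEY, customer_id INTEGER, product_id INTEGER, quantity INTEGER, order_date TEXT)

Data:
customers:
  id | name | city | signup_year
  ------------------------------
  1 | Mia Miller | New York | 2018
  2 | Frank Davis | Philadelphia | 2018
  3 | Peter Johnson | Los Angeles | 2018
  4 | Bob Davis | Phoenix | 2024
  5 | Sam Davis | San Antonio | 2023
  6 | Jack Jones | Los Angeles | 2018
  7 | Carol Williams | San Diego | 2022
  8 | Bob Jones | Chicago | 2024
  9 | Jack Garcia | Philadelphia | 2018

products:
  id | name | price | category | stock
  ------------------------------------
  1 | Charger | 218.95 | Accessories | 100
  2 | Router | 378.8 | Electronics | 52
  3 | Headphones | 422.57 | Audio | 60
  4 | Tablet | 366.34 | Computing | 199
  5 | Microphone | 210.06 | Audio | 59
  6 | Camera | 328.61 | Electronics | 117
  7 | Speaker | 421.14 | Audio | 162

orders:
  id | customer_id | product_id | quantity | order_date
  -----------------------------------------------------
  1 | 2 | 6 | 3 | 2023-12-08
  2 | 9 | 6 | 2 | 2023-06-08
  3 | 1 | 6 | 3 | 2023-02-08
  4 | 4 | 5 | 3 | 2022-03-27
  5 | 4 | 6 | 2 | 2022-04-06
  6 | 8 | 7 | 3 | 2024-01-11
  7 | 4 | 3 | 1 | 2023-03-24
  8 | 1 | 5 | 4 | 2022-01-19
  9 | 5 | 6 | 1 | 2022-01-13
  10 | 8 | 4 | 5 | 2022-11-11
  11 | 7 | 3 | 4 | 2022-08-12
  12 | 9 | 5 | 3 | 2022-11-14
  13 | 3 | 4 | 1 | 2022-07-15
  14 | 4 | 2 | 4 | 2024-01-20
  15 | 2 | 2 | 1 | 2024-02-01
SELECT p.name, COUNT(*) AS n FROM orders c JOIN products p ON c.product_id = p.id GROUP BY p.id, p.name HAVING COUNT(*) >= 2

Execution result:
name | n
Router | 2
Headphones | 2
Tablet | 2
Microphone | 3
Camera | 5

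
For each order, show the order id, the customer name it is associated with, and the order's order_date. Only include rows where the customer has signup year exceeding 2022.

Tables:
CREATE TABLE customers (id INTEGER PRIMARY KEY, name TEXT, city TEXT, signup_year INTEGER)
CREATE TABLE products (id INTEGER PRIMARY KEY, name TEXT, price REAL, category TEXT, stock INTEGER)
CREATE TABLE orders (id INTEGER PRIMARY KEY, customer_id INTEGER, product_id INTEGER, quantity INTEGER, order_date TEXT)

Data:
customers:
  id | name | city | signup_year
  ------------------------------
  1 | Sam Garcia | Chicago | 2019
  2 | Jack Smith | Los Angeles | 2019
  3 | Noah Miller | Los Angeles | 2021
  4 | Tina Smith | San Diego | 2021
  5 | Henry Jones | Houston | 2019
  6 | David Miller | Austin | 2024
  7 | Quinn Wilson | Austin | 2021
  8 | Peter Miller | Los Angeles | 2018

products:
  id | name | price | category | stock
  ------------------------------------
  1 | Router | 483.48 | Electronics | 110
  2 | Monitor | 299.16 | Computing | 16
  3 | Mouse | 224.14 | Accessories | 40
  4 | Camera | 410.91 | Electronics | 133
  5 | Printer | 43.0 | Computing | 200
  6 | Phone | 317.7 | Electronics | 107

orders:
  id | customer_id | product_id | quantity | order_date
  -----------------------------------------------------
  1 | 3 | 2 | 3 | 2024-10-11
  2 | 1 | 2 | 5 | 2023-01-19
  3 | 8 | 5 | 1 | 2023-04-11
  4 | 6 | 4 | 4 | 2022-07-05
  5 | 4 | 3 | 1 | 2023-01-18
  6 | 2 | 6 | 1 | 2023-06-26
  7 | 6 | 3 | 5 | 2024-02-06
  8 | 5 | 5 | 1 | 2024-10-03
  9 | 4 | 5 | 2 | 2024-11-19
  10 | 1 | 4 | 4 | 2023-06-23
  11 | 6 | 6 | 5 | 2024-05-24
SELECT c.id, p.name AS customer, c.order_date FROM orders c JOIN customers p ON c.customer_id = p.id WHERE p.signup_year > 2022

Execution result:
id | customer | order_date
4 | David Miller | 2022-07-05
7 | David Miller | 2024-02-06
11 | David Miller | 2024-05-24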